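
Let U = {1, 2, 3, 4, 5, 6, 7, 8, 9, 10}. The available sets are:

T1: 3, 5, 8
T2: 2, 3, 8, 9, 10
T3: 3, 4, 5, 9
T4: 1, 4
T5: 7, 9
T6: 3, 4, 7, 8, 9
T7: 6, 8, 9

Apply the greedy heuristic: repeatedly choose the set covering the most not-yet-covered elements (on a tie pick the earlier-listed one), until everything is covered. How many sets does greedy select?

5

Pick 1: T2 covers 5 new elements (2, 3, 8, 9, 10).
Pick 2: T3 covers 2 new elements (4, 5).
Pick 3: T4 covers 1 new elements (1).
Pick 4: T5 covers 1 new elements (7).
Pick 5: T7 covers 1 new elements (6).
Greedy uses 5 sets.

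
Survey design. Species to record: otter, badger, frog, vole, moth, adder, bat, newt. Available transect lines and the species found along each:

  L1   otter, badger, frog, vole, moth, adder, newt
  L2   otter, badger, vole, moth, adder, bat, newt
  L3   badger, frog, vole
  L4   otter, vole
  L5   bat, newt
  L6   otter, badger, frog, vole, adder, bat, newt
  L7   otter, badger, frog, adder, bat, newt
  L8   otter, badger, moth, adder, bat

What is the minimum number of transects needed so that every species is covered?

2

L1, L2 together cover {otter, badger, frog, vole, moth, adder, bat, newt} — every species.
No single transect contains all 8 species, so 2 is optimal.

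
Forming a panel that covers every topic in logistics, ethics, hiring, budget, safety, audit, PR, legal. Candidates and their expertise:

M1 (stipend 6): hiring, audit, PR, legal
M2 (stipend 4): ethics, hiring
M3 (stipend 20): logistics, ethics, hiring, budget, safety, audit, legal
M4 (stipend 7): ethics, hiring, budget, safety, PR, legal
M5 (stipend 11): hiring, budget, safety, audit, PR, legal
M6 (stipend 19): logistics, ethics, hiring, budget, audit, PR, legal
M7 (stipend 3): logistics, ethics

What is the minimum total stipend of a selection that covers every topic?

M5, M7 cover every topic at stipend 11 + 3 = 14.
Any cover uses at least 2 members; among all covering selections none totals below 14.
Greedy by coverage-per-stipend would pick M4, M7, M1 for 16 — worse than the optimum 14.

14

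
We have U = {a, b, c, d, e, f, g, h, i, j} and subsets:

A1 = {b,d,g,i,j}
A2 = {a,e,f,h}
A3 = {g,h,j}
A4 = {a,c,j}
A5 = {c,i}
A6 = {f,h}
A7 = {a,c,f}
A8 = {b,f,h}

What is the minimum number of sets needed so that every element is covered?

A1, A2, A4 together cover {a, b, c, d, e, f, g, h, i, j} — every element.
No 2 of the 8 sets cover everything (all 28 pairs fall short), so 3 is minimum.

3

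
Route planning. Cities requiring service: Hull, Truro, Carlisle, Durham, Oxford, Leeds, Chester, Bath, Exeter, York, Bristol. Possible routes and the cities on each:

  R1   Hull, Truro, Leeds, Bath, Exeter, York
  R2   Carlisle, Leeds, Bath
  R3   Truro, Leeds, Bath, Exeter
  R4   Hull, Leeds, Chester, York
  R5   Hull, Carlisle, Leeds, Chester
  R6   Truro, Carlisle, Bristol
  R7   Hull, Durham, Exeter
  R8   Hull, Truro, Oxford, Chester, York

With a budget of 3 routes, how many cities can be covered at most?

Choosing R1, R6, R8 covers {Hull, Truro, Carlisle, Oxford, Leeds, Chester, Bath, Exeter, York, Bristol} — 10 cities.
No choice of 3 routes does better; here Durham is left uncovered.

10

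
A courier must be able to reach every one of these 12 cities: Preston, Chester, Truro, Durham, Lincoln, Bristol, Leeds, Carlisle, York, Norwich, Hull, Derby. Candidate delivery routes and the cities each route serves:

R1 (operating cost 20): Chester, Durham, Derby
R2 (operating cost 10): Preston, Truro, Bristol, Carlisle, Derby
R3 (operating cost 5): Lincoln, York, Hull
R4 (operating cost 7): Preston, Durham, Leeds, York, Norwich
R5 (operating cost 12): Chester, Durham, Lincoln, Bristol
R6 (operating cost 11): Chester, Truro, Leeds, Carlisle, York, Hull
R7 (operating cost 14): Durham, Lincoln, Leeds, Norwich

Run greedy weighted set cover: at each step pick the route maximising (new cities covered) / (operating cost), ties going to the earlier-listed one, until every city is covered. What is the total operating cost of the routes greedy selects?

Pick 1: R4 adds 5 new (Preston, Durham, Leeds, York, Norwich) at operating cost 7 (ratio 5/7).
Pick 2: R2 adds 4 new (Truro, Bristol, Carlisle, Derby) at operating cost 10 (ratio 4/10).
Pick 3: R3 adds 2 new (Lincoln, Hull) at operating cost 5 (ratio 2/5).
Pick 4: R6 adds 1 new (Chester) at operating cost 11 (ratio 1/11).
Greedy total operating cost: 7 + 10 + 5 + 11 = 33.

33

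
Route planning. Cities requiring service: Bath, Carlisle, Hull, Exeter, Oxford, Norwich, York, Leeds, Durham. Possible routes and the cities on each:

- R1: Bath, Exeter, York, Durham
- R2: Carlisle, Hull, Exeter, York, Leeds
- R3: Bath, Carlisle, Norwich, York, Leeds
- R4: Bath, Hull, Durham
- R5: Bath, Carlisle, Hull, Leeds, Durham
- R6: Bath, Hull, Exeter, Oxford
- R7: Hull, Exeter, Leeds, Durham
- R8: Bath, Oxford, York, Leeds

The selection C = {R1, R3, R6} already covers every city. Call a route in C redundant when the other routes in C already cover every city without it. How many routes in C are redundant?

Drop R1: Durham uncovered — not redundant.
Drop R3: Carlisle, Norwich, Leeds uncovered — not redundant.
Drop R6: Hull, Oxford uncovered — not redundant.
None of the routes in C is redundant.

0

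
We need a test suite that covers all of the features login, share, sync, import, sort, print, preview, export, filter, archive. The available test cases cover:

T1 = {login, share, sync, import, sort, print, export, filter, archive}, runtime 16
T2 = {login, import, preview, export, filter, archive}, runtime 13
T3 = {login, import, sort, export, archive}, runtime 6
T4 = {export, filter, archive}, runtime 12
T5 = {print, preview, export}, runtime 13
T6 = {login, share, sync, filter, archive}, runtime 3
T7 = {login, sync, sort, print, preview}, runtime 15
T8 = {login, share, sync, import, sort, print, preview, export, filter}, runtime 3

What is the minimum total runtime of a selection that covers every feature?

6

T6, T8 cover every feature at runtime 3 + 3 = 6.
Any cover uses at least 2 test cases; among all covering selections none totals below 6.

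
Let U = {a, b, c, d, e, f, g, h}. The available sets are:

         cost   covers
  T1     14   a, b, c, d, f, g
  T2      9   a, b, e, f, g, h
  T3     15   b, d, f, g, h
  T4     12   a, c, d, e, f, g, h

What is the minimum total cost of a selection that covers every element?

T2, T4 cover every element at cost 9 + 12 = 21.
Any cover uses at least 2 sets; among all covering selections none totals below 21.

21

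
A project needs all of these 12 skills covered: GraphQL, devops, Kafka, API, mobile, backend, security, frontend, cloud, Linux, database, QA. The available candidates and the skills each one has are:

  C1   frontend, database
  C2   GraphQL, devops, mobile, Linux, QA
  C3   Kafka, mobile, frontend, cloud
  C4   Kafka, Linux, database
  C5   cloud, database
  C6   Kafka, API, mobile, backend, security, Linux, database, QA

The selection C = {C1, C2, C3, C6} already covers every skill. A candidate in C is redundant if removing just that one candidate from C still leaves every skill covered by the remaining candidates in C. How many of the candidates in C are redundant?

Drop C1: the rest still cover every skill — redundant.
Drop C2: GraphQL, devops uncovered — not redundant.
Drop C3: cloud uncovered — not redundant.
Drop C6: API, backend, security uncovered — not redundant.
1 redundant: C1.

1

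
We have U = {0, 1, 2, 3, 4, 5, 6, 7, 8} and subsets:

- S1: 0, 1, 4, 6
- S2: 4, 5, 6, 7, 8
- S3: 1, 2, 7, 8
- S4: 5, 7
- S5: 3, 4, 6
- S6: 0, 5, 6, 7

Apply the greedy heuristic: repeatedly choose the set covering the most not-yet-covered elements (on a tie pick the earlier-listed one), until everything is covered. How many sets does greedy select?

Pick 1: S2 covers 5 new elements (4, 5, 6, 7, 8).
Pick 2: S1 covers 2 new elements (0, 1).
Pick 3: S3 covers 1 new elements (2).
Pick 4: S5 covers 1 new elements (3).
Greedy uses 4 sets. (The true minimum is 3.)

4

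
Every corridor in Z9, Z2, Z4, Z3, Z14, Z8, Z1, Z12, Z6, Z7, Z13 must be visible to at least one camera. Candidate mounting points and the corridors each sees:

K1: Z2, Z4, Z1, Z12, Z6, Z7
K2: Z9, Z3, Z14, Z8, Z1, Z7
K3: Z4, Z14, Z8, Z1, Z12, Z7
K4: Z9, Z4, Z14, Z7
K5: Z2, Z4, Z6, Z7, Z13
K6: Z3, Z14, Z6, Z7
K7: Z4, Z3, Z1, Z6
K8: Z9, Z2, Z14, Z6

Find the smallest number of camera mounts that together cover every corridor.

K1, K2, K5 together cover {Z9, Z2, Z4, Z3, Z14, Z8, Z1, Z12, Z6, Z7, Z13} — every corridor.
No 2 of the 8 camera mounts cover everything (all 28 pairs fall short), so 3 is minimum.

3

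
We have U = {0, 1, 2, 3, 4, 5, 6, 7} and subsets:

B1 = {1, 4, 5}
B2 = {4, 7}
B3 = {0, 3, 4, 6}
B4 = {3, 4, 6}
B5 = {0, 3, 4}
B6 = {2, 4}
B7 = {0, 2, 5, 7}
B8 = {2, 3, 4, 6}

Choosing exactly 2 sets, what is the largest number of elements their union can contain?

7

Choosing B3, B7 covers {0, 2, 3, 4, 5, 6, 7} — 7 elements.
No choice of 2 sets does better; here 1 is left uncovered.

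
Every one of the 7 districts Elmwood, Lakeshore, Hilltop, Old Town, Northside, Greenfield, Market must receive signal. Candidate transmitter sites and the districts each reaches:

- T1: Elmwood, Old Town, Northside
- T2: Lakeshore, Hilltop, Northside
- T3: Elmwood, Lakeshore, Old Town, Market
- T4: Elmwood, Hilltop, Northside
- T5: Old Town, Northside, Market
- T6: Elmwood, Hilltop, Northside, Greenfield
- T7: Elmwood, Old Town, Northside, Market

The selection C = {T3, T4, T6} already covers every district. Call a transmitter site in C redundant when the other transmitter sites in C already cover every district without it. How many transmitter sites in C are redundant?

1

Drop T3: Lakeshore, Old Town, Market uncovered — not redundant.
Drop T4: the rest still cover every district — redundant.
Drop T6: Greenfield uncovered — not redundant.
1 redundant: T4.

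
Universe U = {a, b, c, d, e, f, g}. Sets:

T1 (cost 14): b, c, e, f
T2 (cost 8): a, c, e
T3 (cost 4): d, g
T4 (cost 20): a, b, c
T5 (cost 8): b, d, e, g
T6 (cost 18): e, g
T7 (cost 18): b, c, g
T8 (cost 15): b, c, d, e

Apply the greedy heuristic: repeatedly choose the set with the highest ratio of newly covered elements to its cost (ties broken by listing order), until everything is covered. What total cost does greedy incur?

26

Pick 1: T3 adds 2 new (d, g) at cost 4 (ratio 2/4).
Pick 2: T2 adds 3 new (a, c, e) at cost 8 (ratio 3/8).
Pick 3: T1 adds 2 new (b, f) at cost 14 (ratio 2/14).
Greedy total cost: 4 + 8 + 14 = 26.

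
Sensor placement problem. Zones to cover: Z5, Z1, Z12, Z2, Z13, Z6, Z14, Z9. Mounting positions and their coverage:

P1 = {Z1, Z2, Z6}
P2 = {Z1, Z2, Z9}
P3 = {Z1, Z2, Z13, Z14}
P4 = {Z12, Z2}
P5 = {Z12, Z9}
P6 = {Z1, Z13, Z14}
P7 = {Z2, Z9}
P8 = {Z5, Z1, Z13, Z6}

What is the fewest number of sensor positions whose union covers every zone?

P3, P5, P8 together cover {Z5, Z1, Z12, Z2, Z13, Z6, Z14, Z9} — every zone.
No 2 of the 8 sensor positions cover everything (all 28 pairs fall short), so 3 is minimum.

3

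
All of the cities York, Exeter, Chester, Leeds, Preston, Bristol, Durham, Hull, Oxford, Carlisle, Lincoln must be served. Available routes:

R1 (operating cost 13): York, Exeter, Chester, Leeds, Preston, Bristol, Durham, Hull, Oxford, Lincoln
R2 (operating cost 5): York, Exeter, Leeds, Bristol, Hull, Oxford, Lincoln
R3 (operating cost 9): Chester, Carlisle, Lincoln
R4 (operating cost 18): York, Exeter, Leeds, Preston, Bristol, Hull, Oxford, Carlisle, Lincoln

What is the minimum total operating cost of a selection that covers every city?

22

R1, R3 cover every city at operating cost 13 + 9 = 22.
Any cover uses at least 2 routes; among all covering selections none totals below 22.
Greedy by coverage-per-operating cost would pick R2, R1, R3 for 27 — worse than the optimum 22.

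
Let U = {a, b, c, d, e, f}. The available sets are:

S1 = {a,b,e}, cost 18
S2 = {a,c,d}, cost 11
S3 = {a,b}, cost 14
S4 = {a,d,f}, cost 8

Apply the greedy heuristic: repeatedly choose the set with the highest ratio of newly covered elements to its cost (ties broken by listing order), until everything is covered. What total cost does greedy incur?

Pick 1: S4 adds 3 new (a, d, f) at cost 8 (ratio 3/8).
Pick 2: S1 adds 2 new (b, e) at cost 18 (ratio 2/18).
Pick 3: S2 adds 1 new (c) at cost 11 (ratio 1/11).
Greedy total cost: 8 + 18 + 11 = 37.

37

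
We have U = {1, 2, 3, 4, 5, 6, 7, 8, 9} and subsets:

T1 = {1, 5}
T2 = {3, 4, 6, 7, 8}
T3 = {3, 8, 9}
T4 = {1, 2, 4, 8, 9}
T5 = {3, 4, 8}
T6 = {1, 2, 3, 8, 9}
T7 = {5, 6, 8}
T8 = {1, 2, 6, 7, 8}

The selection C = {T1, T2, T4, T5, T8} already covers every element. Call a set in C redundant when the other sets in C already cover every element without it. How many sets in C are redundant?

Drop T1: 5 uncovered — not redundant.
Drop T2: the rest still cover every element — redundant.
Drop T4: 9 uncovered — not redundant.
Drop T5: the rest still cover every element — redundant.
Drop T8: the rest still cover every element — redundant.
3 redundant: T2, T5, T8.

3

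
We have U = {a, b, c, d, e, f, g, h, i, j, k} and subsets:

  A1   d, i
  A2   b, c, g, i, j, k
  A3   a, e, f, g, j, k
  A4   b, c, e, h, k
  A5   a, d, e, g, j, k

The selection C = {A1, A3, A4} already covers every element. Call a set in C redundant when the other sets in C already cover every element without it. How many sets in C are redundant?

Drop A1: d, i uncovered — not redundant.
Drop A3: a, f, g, j uncovered — not redundant.
Drop A4: b, c, h uncovered — not redundant.
None of the sets in C is redundant.

0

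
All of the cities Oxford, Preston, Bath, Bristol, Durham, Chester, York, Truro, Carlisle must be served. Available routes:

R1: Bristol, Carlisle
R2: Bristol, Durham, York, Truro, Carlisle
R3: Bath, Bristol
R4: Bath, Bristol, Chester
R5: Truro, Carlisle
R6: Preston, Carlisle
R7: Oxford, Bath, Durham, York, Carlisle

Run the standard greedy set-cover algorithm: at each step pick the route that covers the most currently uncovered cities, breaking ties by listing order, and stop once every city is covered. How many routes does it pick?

Pick 1: R2 covers 5 new cities (Bristol, Durham, York, Truro, Carlisle).
Pick 2: R4 covers 2 new cities (Bath, Chester).
Pick 3: R6 covers 1 new cities (Preston).
Pick 4: R7 covers 1 new cities (Oxford).
Greedy uses 4 routes.

4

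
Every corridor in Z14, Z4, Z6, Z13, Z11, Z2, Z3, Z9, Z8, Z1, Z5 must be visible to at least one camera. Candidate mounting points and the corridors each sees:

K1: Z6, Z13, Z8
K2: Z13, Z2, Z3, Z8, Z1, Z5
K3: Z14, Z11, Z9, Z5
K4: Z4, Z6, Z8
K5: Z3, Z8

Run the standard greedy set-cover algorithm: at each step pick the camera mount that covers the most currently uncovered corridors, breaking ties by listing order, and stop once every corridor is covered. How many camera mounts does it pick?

Pick 1: K2 covers 6 new corridors (Z13, Z2, Z3, Z8, Z1, Z5).
Pick 2: K3 covers 3 new corridors (Z14, Z11, Z9).
Pick 3: K4 covers 2 new corridors (Z4, Z6).
Greedy uses 3 camera mounts.

3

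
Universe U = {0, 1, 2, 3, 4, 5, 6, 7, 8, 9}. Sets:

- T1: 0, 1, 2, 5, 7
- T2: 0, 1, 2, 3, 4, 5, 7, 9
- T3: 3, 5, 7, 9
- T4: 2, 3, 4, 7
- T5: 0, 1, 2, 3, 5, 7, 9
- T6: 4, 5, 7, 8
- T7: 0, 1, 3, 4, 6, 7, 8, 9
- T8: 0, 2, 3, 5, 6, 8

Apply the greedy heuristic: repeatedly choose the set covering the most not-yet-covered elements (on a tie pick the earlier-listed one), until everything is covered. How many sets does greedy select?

Pick 1: T2 covers 8 new elements (0, 1, 2, 3, 4, 5, 7, 9).
Pick 2: T7 covers 2 new elements (6, 8).
Greedy uses 2 sets.

2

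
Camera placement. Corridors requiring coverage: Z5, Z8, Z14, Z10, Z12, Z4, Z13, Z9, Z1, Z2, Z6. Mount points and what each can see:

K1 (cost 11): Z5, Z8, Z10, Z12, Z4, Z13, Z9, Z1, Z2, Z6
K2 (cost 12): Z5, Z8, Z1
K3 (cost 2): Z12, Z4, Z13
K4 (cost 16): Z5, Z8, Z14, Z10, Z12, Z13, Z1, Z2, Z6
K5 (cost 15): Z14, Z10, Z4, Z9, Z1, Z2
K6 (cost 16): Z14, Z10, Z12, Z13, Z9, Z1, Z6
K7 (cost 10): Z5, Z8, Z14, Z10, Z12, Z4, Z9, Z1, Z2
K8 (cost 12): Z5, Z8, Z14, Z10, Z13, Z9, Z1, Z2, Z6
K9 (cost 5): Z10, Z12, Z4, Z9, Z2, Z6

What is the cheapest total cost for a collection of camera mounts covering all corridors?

K3, K8 cover every corridor at cost 2 + 12 = 14.
Any cover uses at least 2 camera mounts; among all covering selections none totals below 14.

14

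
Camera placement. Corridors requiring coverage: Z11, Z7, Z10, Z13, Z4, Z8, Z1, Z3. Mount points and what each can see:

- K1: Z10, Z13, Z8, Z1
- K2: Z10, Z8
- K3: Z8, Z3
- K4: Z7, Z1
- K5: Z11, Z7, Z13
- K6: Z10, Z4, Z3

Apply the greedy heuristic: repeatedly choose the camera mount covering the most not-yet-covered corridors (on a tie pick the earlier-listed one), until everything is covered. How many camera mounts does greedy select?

3

Pick 1: K1 covers 4 new corridors (Z10, Z13, Z8, Z1).
Pick 2: K5 covers 2 new corridors (Z11, Z7).
Pick 3: K6 covers 2 new corridors (Z4, Z3).
Greedy uses 3 camera mounts.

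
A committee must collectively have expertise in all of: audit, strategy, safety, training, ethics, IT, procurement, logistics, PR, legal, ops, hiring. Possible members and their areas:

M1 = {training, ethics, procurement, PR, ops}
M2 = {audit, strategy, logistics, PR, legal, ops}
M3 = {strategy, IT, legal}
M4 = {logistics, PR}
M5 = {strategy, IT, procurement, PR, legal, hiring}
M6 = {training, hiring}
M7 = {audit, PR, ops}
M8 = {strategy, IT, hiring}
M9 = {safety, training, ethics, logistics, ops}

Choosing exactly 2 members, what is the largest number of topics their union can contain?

Choosing M5, M9 covers {strategy, safety, training, ethics, IT, procurement, logistics, PR, legal, ops, hiring} — 11 topics.
No choice of 2 members does better; here audit is left uncovered.

11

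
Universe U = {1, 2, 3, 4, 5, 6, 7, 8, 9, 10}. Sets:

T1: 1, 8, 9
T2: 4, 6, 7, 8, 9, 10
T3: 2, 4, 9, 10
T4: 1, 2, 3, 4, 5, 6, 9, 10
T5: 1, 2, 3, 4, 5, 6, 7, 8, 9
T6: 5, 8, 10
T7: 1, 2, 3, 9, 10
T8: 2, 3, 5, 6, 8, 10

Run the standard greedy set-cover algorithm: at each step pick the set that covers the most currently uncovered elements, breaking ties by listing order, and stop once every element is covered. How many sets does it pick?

Pick 1: T5 covers 9 new elements (1, 2, 3, 4, 5, 6, 7, 8, 9).
Pick 2: T2 covers 1 new elements (10).
Greedy uses 2 sets.

2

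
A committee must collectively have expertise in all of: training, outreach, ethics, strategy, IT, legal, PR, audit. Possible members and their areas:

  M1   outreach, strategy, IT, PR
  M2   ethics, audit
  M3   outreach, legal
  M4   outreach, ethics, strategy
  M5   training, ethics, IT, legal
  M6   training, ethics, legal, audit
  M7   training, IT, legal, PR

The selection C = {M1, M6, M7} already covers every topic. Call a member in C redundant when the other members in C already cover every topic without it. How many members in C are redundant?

Drop M1: outreach, strategy uncovered — not redundant.
Drop M6: ethics, audit uncovered — not redundant.
Drop M7: the rest still cover every topic — redundant.
1 redundant: M7.

1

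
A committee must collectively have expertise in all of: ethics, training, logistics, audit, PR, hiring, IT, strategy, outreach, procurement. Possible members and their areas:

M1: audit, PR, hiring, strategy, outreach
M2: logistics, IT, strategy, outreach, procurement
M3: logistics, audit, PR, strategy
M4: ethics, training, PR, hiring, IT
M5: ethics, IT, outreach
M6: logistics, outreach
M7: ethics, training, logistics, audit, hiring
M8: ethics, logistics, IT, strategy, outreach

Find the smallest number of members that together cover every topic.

3

M1, M2, M4 together cover {ethics, training, logistics, audit, PR, hiring, IT, strategy, outreach, procurement} — every topic.
No 2 of the 8 members cover everything (all 28 pairs fall short), so 3 is minimum.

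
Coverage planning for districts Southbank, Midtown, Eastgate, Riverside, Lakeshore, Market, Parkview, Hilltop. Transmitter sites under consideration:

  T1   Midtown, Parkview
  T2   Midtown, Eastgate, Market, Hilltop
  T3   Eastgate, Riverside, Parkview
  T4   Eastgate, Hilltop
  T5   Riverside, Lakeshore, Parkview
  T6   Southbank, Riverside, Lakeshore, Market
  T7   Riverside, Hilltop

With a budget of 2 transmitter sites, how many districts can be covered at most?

7

Choosing T2, T5 covers {Midtown, Eastgate, Riverside, Lakeshore, Market, Parkview, Hilltop} — 7 districts.
No choice of 2 transmitter sites does better; here Southbank is left uncovered.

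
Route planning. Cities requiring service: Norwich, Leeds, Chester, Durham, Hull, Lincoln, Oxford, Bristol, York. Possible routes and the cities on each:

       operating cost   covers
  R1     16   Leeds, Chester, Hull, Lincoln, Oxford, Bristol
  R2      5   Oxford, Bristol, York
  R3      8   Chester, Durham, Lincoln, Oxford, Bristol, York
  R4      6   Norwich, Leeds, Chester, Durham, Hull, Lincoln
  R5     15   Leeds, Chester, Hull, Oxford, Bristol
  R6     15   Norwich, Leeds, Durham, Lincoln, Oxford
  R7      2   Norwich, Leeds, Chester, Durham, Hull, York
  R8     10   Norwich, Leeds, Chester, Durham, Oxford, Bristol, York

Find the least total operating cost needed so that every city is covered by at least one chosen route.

10

R3, R7 cover every city at operating cost 8 + 2 = 10.
Any cover uses at least 2 routes; among all covering selections none totals below 10.
Greedy by coverage-per-operating cost would pick R7, R2, R4 for 13 — worse than the optimum 10.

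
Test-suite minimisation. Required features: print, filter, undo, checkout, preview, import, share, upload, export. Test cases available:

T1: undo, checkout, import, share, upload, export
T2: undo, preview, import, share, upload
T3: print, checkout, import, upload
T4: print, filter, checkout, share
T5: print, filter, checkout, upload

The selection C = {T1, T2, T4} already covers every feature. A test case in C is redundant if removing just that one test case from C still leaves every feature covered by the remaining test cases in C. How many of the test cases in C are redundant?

0

Drop T1: export uncovered — not redundant.
Drop T2: preview uncovered — not redundant.
Drop T4: print, filter uncovered — not redundant.
None of the test cases in C is redundant.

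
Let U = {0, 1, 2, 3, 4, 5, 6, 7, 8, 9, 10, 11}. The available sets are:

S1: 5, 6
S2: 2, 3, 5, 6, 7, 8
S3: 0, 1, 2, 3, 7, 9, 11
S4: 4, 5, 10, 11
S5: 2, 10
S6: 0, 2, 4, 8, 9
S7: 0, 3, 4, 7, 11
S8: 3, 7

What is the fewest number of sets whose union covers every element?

3

S2, S3, S4 together cover {0, 1, 2, 3, 4, 5, 6, 7, 8, 9, 10, 11} — every element.
No 2 of the 8 sets cover everything (all 28 pairs fall short), so 3 is minimum.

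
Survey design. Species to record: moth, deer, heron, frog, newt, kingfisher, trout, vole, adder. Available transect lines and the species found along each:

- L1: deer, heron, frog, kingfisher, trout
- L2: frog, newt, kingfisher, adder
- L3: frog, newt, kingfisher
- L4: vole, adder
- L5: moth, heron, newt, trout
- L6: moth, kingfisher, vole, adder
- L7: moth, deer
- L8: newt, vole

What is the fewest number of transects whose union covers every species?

L1, L2, L6 together cover {moth, deer, heron, frog, newt, kingfisher, trout, vole, adder} — every species.
No 2 of the 8 transects cover everything (all 28 pairs fall short), so 3 is minimum.

3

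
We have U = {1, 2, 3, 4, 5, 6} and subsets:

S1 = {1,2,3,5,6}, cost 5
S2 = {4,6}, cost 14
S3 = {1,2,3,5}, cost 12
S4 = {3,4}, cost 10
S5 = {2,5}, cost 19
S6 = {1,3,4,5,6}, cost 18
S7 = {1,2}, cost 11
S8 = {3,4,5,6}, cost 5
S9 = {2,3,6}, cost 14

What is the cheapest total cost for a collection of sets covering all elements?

S1, S8 cover every element at cost 5 + 5 = 10.
Any cover uses at least 2 sets; among all covering selections none totals below 10.

10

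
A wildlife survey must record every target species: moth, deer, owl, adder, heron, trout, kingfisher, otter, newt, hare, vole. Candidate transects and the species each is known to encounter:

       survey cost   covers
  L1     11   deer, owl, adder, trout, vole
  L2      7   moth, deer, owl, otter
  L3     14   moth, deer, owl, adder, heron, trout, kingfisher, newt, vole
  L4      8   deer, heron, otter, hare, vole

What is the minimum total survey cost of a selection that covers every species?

L3, L4 cover every species at survey cost 14 + 8 = 22.
Any cover uses at least 2 transects; among all covering selections none totals below 22.

22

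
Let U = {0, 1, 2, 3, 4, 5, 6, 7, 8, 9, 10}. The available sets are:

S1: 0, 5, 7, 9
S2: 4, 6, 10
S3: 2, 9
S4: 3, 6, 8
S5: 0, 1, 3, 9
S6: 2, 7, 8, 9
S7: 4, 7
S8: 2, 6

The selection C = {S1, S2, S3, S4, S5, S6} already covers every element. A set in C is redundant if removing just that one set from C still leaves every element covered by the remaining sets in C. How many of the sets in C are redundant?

3

Drop S1: 5 uncovered — not redundant.
Drop S2: 4, 10 uncovered — not redundant.
Drop S3: the rest still cover every element — redundant.
Drop S4: the rest still cover every element — redundant.
Drop S5: 1 uncovered — not redundant.
Drop S6: the rest still cover every element — redundant.
3 redundant: S3, S4, S6.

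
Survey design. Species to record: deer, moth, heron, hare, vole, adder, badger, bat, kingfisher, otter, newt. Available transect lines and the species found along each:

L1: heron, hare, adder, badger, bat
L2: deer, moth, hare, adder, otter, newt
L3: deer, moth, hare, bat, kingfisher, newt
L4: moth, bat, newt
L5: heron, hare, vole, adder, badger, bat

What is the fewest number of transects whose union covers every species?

L2, L3, L5 together cover {deer, moth, heron, hare, vole, adder, badger, bat, kingfisher, otter, newt} — every species.
No 2 of the 5 transects cover everything (all 10 pairs fall short), so 3 is minimum.

3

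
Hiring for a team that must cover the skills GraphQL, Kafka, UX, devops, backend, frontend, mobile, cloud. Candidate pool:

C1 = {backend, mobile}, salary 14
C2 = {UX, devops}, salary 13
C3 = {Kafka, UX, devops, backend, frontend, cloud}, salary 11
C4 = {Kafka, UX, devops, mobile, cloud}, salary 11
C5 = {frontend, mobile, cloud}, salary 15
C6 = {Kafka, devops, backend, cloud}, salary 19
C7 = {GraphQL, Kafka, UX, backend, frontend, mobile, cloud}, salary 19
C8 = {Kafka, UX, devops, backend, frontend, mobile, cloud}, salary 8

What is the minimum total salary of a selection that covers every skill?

27

C7, C8 cover every skill at salary 19 + 8 = 27.
Any cover uses at least 2 candidates; among all covering selections none totals below 27.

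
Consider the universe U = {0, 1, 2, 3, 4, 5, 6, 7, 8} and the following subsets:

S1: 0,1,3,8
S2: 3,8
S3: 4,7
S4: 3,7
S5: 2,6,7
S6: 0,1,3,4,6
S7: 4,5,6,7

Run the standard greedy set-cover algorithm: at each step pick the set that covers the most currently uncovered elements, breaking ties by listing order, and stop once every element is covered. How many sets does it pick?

Pick 1: S6 covers 5 new elements (0, 1, 3, 4, 6).
Pick 2: S5 covers 2 new elements (2, 7).
Pick 3: S1 covers 1 new elements (8).
Pick 4: S7 covers 1 new elements (5).
Greedy uses 4 sets. (The true minimum is 3.)

4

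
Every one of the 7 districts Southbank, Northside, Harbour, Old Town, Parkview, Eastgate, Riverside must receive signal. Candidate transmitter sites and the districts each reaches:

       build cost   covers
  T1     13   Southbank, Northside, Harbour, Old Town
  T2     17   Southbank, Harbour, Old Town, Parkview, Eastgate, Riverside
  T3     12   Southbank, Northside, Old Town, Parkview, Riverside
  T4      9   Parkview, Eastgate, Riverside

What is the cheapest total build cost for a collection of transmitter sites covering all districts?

22

T1, T4 cover every district at build cost 13 + 9 = 22.
Any cover uses at least 2 transmitter sites; among all covering selections none totals below 22.
Greedy by coverage-per-build cost would pick T3, T2 for 29 — worse than the optimum 22.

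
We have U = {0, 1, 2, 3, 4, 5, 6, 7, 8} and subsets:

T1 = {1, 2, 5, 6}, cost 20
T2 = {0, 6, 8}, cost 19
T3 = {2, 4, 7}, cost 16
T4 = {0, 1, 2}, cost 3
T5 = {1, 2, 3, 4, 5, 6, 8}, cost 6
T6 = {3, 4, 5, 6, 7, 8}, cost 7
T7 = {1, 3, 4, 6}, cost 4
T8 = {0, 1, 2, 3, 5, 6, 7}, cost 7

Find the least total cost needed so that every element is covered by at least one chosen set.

T4, T6 cover every element at cost 3 + 7 = 10.
Any cover uses at least 2 sets; among all covering selections none totals below 10.
Greedy by coverage-per-cost would pick T5, T4, T6 for 16 — worse than the optimum 10.

10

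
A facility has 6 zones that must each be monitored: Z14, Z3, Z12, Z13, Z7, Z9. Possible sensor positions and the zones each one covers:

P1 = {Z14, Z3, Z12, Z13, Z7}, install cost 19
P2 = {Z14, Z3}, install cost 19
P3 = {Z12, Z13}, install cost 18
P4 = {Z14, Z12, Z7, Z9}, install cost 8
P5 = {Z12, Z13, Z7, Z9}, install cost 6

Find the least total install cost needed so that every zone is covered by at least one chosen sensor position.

25

P1, P5 cover every zone at install cost 19 + 6 = 25.
Any cover uses at least 2 sensor positions; among all covering selections none totals below 25.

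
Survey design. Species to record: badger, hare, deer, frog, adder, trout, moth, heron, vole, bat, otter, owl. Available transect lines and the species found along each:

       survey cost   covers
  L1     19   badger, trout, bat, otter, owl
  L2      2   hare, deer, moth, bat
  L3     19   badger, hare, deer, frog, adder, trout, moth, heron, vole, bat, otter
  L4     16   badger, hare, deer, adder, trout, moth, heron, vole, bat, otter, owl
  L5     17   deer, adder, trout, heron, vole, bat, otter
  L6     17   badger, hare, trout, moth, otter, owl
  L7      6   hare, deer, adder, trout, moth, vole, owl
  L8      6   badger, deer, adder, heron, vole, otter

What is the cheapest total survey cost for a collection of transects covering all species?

L3, L7 cover every species at survey cost 19 + 6 = 25.
Any cover uses at least 2 transects; among all covering selections none totals below 25.
Greedy by coverage-per-survey cost would pick L2, L8, L7, L3 for 33 — worse than the optimum 25.

25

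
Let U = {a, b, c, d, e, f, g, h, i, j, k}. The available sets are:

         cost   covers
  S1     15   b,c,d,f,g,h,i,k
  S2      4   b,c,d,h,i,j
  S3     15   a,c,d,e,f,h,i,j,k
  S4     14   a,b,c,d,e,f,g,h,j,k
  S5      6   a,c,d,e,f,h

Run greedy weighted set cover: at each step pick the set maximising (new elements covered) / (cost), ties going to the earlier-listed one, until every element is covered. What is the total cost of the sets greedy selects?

Pick 1: S2 adds 6 new (b, c, d, h, i, j) at cost 4 (ratio 6/4).
Pick 2: S5 adds 3 new (a, e, f) at cost 6 (ratio 3/6).
Pick 3: S4 adds 2 new (g, k) at cost 14 (ratio 2/14).
Greedy total cost: 4 + 6 + 14 = 24. (The true optimum is 18, so greedy overshoots here.)

24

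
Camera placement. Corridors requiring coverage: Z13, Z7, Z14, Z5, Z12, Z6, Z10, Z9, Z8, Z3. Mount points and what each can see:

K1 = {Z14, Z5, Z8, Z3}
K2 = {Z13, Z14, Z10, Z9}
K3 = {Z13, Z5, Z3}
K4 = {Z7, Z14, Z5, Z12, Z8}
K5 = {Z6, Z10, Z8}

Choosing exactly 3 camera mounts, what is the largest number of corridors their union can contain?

Choosing K1, K2, K4 covers {Z13, Z7, Z14, Z5, Z12, Z10, Z9, Z8, Z3} — 9 corridors.
No choice of 3 camera mounts does better; here Z6 is left uncovered.

9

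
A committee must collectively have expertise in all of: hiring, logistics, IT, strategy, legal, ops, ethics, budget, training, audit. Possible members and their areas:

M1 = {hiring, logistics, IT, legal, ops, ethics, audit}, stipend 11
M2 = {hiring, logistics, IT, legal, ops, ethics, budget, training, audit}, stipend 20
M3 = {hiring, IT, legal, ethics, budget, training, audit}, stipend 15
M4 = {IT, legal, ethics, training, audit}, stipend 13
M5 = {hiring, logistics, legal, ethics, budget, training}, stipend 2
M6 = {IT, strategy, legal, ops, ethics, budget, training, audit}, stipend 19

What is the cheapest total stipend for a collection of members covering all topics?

M5, M6 cover every topic at stipend 2 + 19 = 21.
Any cover uses at least 2 members; among all covering selections none totals below 21.
Greedy by coverage-per-stipend would pick M5, M1, M6 for 32 — worse than the optimum 21.

21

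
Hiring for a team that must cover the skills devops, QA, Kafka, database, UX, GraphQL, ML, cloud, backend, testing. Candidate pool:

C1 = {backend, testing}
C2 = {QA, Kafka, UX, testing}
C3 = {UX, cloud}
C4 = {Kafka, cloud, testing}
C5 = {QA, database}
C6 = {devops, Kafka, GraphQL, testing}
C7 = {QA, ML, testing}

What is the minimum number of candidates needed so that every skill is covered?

C1, C3, C5, C6, C7 together cover {devops, QA, Kafka, database, UX, GraphQL, ML, cloud, backend, testing} — every skill.
No 4 of the 7 candidates cover everything (all 35 size-4 selections fall short), so 5 is minimum.

5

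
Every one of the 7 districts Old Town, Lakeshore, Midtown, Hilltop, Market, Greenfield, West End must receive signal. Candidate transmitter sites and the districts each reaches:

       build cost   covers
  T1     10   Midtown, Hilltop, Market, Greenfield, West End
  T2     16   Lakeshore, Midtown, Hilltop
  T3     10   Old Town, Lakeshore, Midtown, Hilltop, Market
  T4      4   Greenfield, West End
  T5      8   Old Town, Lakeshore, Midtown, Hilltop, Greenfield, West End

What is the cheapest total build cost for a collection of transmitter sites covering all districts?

14

T3, T4 cover every district at build cost 10 + 4 = 14.
Any cover uses at least 2 transmitter sites; among all covering selections none totals below 14.
Greedy by coverage-per-build cost would pick T5, T1 for 18 — worse than the optimum 14.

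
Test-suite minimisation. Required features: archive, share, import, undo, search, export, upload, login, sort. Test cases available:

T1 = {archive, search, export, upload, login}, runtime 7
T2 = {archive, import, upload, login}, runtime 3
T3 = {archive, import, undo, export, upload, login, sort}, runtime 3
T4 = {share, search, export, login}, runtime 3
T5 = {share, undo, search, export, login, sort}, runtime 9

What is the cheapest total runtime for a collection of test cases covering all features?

T3, T4 cover every feature at runtime 3 + 3 = 6.
Any cover uses at least 2 test cases; among all covering selections none totals below 6.

6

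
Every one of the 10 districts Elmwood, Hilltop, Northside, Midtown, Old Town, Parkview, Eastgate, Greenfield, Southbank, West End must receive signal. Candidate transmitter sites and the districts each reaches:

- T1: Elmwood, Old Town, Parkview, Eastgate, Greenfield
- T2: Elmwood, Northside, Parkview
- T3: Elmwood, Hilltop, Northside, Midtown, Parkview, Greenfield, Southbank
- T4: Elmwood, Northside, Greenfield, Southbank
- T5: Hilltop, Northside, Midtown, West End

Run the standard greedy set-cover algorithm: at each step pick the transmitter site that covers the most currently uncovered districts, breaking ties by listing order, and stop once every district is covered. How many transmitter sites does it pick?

3

Pick 1: T3 covers 7 new districts (Elmwood, Hilltop, Northside, Midtown, Parkview, Greenfield, Southbank).
Pick 2: T1 covers 2 new districts (Old Town, Eastgate).
Pick 3: T5 covers 1 new districts (West End).
Greedy uses 3 transmitter sites.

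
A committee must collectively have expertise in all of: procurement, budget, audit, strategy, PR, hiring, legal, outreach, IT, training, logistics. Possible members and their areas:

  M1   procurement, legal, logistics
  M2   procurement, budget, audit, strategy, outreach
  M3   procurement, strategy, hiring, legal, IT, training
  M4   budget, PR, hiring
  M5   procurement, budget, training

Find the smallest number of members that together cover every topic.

M1, M2, M3, M4 together cover {procurement, budget, audit, strategy, PR, hiring, legal, outreach, IT, training, logistics} — every topic.
No 3 of the 5 members cover everything (all 10 triples fall short), so 4 is minimum.

4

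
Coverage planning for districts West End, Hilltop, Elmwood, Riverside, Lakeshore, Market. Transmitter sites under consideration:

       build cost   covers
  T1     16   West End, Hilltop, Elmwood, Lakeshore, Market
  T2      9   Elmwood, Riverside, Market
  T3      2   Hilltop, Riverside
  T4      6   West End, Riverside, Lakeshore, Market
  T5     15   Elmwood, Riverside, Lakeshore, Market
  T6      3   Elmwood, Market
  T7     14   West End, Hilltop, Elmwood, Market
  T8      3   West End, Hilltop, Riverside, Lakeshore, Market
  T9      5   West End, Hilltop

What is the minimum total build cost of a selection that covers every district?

6

T6, T8 cover every district at build cost 3 + 3 = 6.
Any cover uses at least 2 transmitter sites; among all covering selections none totals below 6.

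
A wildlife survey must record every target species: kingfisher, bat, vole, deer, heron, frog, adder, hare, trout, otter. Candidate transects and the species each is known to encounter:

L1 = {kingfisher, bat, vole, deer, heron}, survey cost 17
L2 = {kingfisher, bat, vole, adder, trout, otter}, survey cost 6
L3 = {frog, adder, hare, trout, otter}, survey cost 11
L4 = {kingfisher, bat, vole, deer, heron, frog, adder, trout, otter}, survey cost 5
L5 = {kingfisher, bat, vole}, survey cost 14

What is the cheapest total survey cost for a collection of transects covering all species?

L3, L4 cover every species at survey cost 11 + 5 = 16.
Any cover uses at least 2 transects; among all covering selections none totals below 16.

16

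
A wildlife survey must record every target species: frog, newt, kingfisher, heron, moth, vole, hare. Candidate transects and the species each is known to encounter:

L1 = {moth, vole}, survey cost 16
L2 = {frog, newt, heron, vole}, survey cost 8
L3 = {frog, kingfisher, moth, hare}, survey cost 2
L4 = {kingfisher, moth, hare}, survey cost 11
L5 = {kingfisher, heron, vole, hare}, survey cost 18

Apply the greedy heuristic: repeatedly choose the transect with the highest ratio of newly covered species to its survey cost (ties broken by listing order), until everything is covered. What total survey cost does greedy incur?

10

Pick 1: L3 adds 4 new (frog, kingfisher, moth, hare) at survey cost 2 (ratio 4/2).
Pick 2: L2 adds 3 new (newt, heron, vole) at survey cost 8 (ratio 3/8).
Greedy total survey cost: 2 + 8 = 10.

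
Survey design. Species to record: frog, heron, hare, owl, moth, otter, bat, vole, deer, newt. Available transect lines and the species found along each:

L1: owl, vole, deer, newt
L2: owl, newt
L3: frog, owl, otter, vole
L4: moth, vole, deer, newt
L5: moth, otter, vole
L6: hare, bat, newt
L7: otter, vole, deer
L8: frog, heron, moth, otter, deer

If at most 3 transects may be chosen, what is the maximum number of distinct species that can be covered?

Choosing L1, L6, L8 covers {frog, heron, hare, owl, moth, otter, bat, vole, deer, newt} — 10 species.
That is all 10 species.

10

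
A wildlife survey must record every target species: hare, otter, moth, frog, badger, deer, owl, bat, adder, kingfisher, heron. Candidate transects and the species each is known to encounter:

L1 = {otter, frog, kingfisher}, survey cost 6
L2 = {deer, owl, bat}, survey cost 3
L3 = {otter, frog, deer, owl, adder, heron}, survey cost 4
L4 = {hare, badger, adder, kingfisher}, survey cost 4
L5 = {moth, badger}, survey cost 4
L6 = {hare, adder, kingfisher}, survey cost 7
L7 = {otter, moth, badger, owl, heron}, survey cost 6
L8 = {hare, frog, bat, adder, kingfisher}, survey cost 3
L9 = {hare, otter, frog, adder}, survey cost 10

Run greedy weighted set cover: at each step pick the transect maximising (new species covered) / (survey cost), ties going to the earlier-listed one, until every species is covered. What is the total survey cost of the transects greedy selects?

11

Pick 1: L8 adds 5 new (hare, frog, bat, adder, kingfisher) at survey cost 3 (ratio 5/3).
Pick 2: L3 adds 4 new (otter, deer, owl, heron) at survey cost 4 (ratio 4/4).
Pick 3: L5 adds 2 new (moth, badger) at survey cost 4 (ratio 2/4).
Greedy total survey cost: 3 + 4 + 4 = 11.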